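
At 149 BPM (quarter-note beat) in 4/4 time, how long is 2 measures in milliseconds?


Quarter-note beat duration = 60000 / 149 ms
Beats per measure (4/4) = 4
One measure = 4 × 60000 / 149 = 240000 / 149 ms
2 measures = 2 × 240000 / 149 = 480000 / 149
= 3221.5 ms


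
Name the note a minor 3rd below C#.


Working:
A 3rd spans 3 letter names, so from C we land on A
A minor 3rd = 3 semitones below C#
Spell A at that pitch: A#
= A#


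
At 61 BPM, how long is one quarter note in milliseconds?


Let's work it out.
One quarter-note beat = 60000 / BPM = 60000 / 61 ms
Duration = 60000 / 61
= 983.6 ms


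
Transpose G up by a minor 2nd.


Reasoning:
minor 2nd: 2 letter names, 1 semitones
Letter: G + 1 → A
Pitch: G + 1 semitones, spelled as an A → Ab
= Ab


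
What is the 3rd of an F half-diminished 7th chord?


Solution.
Half-diminished 7th chord = root + minor 3rd + diminished 5th + minor 7th
Seventh chords stack in thirds, so the letter names are F-A-C-E
Root: F
Minor 3rd above F: Ab
Diminished 5th above F: Cb
Minor 7th above F: Eb
The 3rd = Ab


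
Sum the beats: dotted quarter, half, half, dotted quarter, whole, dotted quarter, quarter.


Step by step:
Beat values:
  dotted quarter = 1.5 beats
  half = 2 beats
  half = 2 beats
  dotted quarter = 1.5 beats
  whole = 4 beats
  dotted quarter = 1.5 beats
  quarter = 1 beat
Sum = 1.5 + 2 + 2 + 1.5 + 4 + 1.5 + 1
= 13.5 beats


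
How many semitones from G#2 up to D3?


Reasoning:
Absolute semitone position = octave×12 + chromatic position
G#2: 2×12 + 8 = 32
D3: 3×12 + 2 = 38
Difference = 38 - 32 = 6
= 6 semitones


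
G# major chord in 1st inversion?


Reasoning:
Root position: G# B# D#
1st inversion: move root up an octave
Bass note: B#
Notes (bottom to top) = B# D# G#


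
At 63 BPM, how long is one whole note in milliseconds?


One quarter-note beat = 60000 / BPM = 60000 / 63 ms
Whole note = 4 × quarter note
Duration = 4 × 60000 / 63 = 240000 / 63
= 3809.5 ms


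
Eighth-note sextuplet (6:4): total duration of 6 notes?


Step by step:
Sextuplet: 6 notes occupy the space of 4 eighth notes
Space = 4 × 1/2 = 2 beats
Each sextuplet note = 2 / 6 = 1/3 beats
6 notes = 6 × 1/3 = 2
= 2 beats


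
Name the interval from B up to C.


Let's work it out.
Letter names: B → C spans 2 letter names → a 2nd
Semitones: B → C = 1 half-step
A 2nd of 1 semitone is a minor 2nd
= minor 2nd


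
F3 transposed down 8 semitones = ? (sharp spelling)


Solution.
F3: chromatic position 5 in octave 3 → absolute = 3×12 + 5 = 41
Transpose down 8: 41 - 8 = 33
33 = 2×12 + 9 → A in octave 2
Result = A2


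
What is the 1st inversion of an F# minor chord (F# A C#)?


Reasoning:
Root position: F# A C#
1st inversion: move root up an octave
Bass note: A
Notes (bottom to top) = A C# F#


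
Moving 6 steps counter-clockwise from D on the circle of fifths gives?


Solution.
Each counter-clockwise step moves down a perfect 5th (= up a perfect 4th)
From D: D → G → C → F → Bb → Eb → Ab
= Ab


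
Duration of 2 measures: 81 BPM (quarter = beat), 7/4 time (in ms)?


Solution.
Quarter-note beat duration = 60000 / 81 ms
Beats per measure (7/4) = 7
One measure = 7 × 60000 / 81 = 420000 / 81 ms
2 measures = 2 × 420000 / 81 = 840000 / 81
= 10370.4 ms


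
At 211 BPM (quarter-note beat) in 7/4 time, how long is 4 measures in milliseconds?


Quarter-note beat duration = 60000 / 211 ms
Beats per measure (7/4) = 7
One measure = 7 × 60000 / 211 = 420000 / 211 ms
4 measures = 4 × 420000 / 211 = 1680000 / 211
= 7962.1 ms


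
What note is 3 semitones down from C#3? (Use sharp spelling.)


Solution.
C#3: chromatic position 1 in octave 3 → absolute = 3×12 + 1 = 37
Transpose down 3: 37 - 3 = 34
34 = 2×12 + 10 → A# in octave 2
Result = A#2


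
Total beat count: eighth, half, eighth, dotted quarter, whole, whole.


Step by step:
Beat values:
  eighth = 0.5 beats
  half = 2 beats
  eighth = 0.5 beats
  dotted quarter = 1.5 beats
  whole = 4 beats
  whole = 4 beats
Sum = 0.5 + 2 + 0.5 + 1.5 + 4 + 4
= 12.5 beats


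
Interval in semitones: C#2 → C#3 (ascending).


Solution.
Absolute semitone position = octave×12 + chromatic position
C#2: 2×12 + 1 = 25
C#3: 3×12 + 1 = 37
Difference = 37 - 25 = 12
= 12 semitones


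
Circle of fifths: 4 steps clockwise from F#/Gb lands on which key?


Reasoning:
Each clockwise step on the circle of fifths moves up a perfect 5th
From F#/Gb: F#/Gb → Db → Ab → Eb → Bb
= Bb


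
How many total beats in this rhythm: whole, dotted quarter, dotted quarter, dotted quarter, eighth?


Solution.
Beat values:
  whole = 4 beats
  dotted quarter = 1.5 beats
  dotted quarter = 1.5 beats
  dotted quarter = 1.5 beats
  eighth = 0.5 beats
Sum = 4 + 1.5 + 1.5 + 1.5 + 0.5
= 9 beats


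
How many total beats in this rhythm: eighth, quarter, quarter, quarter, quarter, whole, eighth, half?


Beat values:
  eighth = 0.5 beats
  quarter = 1 beat
  quarter = 1 beat
  quarter = 1 beat
  quarter = 1 beat
  whole = 4 beats
  eighth = 0.5 beats
  half = 2 beats
Sum = 0.5 + 1 + 1 + 1 + 1 + 4 + 0.5 + 2
= 11 beats


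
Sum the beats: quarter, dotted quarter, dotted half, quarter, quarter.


Working:
Beat values:
  quarter = 1 beat
  dotted quarter = 1.5 beats
  dotted half = 3 beats
  quarter = 1 beat
  quarter = 1 beat
Sum = 1 + 1.5 + 3 + 1 + 1
= 7.5 beats


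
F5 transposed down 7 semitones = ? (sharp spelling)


Reasoning:
F5: chromatic position 5 in octave 5 → absolute = 5×12 + 5 = 65
Transpose down 7: 65 - 7 = 58
58 = 4×12 + 10 → A# in octave 4
Result = A#4


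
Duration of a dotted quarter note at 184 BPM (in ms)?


One quarter-note beat = 60000 / BPM = 60000 / 184 ms
Dotted quarter note = 3/2 × quarter note
Duration = 3/2 × 60000 / 184 = 90000 / 184
= 489.1 ms


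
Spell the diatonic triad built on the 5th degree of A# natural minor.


Solution.
A# natural minor scale: A# B# C# D# E# F# G#
Diatonic triad on degree 5 stacks scale notes 5, 7, 2: E# G# B#
E#→G# = 3 semitones; E#→B# = 7 semitones → minor triad
= E# G# B# (minor)


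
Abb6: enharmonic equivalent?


Step by step:
Enharmonic notes sound the same pitch but are spelled with different letter names
Abb and G name the same pitch class
= G6


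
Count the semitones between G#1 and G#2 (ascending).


Working:
Absolute semitone position = octave×12 + chromatic position
G#1: 1×12 + 8 = 20
G#2: 2×12 + 8 = 32
Difference = 32 - 20 = 12
= 12 semitones


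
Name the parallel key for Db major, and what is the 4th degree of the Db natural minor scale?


Reasoning:
Parallel keys share the same tonic but differ in mode
Db major → parallel is Db minor
Db natural minor scale: Db Eb Fb Gb Ab Bbb Cb
= Db minor; 4th degree = Gb


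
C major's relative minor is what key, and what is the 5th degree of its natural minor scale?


The relative minor shares the major's key signature and starts on its 6th degree
6th degree = a major 6th above the tonic; a major 6th above C is A
→ relative minor of C major is A minor
A natural minor scale: A B C D E F G
= A minor; 5th degree = E


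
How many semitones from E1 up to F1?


Step by step:
Absolute semitone position = octave×12 + chromatic position
E1: 1×12 + 4 = 16
F1: 1×12 + 5 = 17
Difference = 17 - 16 = 1
= 1 semitone


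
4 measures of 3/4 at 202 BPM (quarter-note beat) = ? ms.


Solution.
Quarter-note beat duration = 60000 / 202 ms
Beats per measure (3/4) = 3
One measure = 3 × 60000 / 202 = 180000 / 202 ms
4 measures = 4 × 180000 / 202 = 720000 / 202
= 3564.4 ms


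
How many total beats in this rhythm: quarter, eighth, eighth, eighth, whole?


Step by step:
Beat values:
  quarter = 1 beat
  eighth = 0.5 beats
  eighth = 0.5 beats
  eighth = 0.5 beats
  whole = 4 beats
Sum = 1 + 0.5 + 0.5 + 0.5 + 4
= 6.5 beats


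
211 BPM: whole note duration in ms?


Let's work it out.
One quarter-note beat = 60000 / BPM = 60000 / 211 ms
Whole note = 4 × quarter note
Duration = 4 × 60000 / 211 = 240000 / 211
= 1137.4 ms


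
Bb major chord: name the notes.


Major triad = root + major 3rd (4 semitones) + perfect 5th (7 semitones)
A triad on Bb stacks thirds, so the chord tones use letter names B-D-F
Root: Bb
Major 3rd above Bb: D
Perfect 5th above Bb: F
Chord = Bb D F


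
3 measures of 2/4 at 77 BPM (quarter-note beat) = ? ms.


Working:
Quarter-note beat duration = 60000 / 77 ms
Beats per measure (2/4) = 2
One measure = 2 × 60000 / 77 = 120000 / 77 ms
3 measures = 3 × 120000 / 77 = 360000 / 77
= 4675.3 ms


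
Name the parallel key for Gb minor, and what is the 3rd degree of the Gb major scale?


Solution.
Parallel keys share the same tonic but differ in mode
Gb minor → parallel is Gb major
Gb major scale: Gb Ab Bb Cb Db Eb F
= Gb major; 3rd degree = Bb


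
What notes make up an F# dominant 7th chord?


Reasoning:
Dominant 7th chord = root + major 3rd + perfect 5th + minor 7th
Seventh chords stack in thirds, so the letter names are F-A-C-E
Root: F#
Major 3rd above F#: A#
Perfect 5th above F#: C#
Minor 7th above F#: E
Chord = F# A# C# E


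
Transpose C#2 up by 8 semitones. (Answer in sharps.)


Step by step:
C#2: chromatic position 1 in octave 2 → absolute = 2×12 + 1 = 25
Transpose up 8: 25 + 8 = 33
33 = 2×12 + 9 → A in octave 2
Result = A2


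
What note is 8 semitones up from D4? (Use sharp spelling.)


D4: chromatic position 2 in octave 4 → absolute = 4×12 + 2 = 50
Transpose up 8: 50 + 8 = 58
58 = 4×12 + 10 → A# in octave 4
Result = A#4


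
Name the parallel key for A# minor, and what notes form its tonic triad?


Parallel keys share the same tonic but differ in mode
A# minor → parallel is A# major
Tonic triad of A# major = A# C## E#
= A# major; triad = A# C## E#


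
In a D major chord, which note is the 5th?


Major triad = root + major 3rd (4 semitones) + perfect 5th (7 semitones)
A triad on D stacks thirds, so the chord tones use letter names D-F-A
Root: D
Major 3rd above D: F#
Perfect 5th above D: A
The 5th = A


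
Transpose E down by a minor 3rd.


Step by step:
minor 3rd: 3 letter names, 3 semitones
Letter: E - 2 → C
Pitch: E - 3 semitones, spelled as a C → C#
= C#


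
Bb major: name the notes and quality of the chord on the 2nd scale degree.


Let's work it out.
Bb major scale: Bb C D Eb F G A
Diatonic triad on degree 2 stacks scale notes 2, 4, 6: C Eb G
C→Eb = 3 semitones; C→G = 7 semitones → minor triad
= C Eb G (minor)


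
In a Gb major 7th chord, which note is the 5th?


Let's work it out.
Major 7th chord = root + major 3rd + perfect 5th + major 7th
Seventh chords stack in thirds, so the letter names are G-B-D-F
Root: Gb
Major 3rd above Gb: Bb
Perfect 5th above Gb: Db
Major 7th above Gb: F
The 5th = Db


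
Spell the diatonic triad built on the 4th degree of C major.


Step by step:
C major scale: C D E F G A B
Diatonic triad on degree 4 stacks scale notes 4, 6, 1: F A C
F→A = 4 semitones; F→C = 7 semitones → major triad
= F A C (major)


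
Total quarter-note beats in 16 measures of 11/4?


Reasoning:
Time signature 11/4: the bottom number 4 means the quarter note gets one count
The top number 11 means 11 quarter-note beats per measure
Total = 11 × 16 measures
= 176 quarter-note beats


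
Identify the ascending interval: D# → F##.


Letter names: D → F spans 3 letter names → a 3rd
Semitones: D# → F## = 4 half-steps
A 3rd of 4 semitones is a major 3rd
= major 3rd


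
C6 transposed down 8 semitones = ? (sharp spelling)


C6: chromatic position 0 in octave 6 → absolute = 6×12 + 0 = 72
Transpose down 8: 72 - 8 = 64
64 = 5×12 + 4 → E in octave 5
Result = E5


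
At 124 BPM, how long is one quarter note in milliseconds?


Working:
One quarter-note beat = 60000 / BPM = 60000 / 124 ms
Duration = 60000 / 124
= 483.9 ms


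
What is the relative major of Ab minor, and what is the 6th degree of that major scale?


Step by step:
The relative major shares the key signature and is a minor 3rd above the minor tonic
A minor 3rd above Ab is Cb
→ relative major of Ab minor is Cb major
Cb major scale: Cb Db Eb Fb Gb Ab Bb
= Cb major; 6th degree = Ab


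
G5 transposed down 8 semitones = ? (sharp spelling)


Reasoning:
G5: chromatic position 7 in octave 5 → absolute = 5×12 + 7 = 67
Transpose down 8: 67 - 8 = 59
59 = 4×12 + 11 → B in octave 4
Result = B4


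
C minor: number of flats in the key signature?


Solution.
Flat minor keys: A(0), D(1), G(2), C(3), F(4), Bb(5), Eb(6), Ab(7)
C minor has 3 flats
Order of flats: Bb Eb Ab Db Gb Cb Fb → first 3: Bb, Eb, Ab
= 3 flats


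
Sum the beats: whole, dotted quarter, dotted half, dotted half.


Beat values:
  whole = 4 beats
  dotted quarter = 1.5 beats
  dotted half = 3 beats
  dotted half = 3 beats
Sum = 4 + 1.5 + 3 + 3
= 11.5 beats


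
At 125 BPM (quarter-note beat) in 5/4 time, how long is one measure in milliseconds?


Working:
Quarter-note beat duration = 60000 / 125 ms
Beats per measure (5/4) = 5
One measure = 5 × 60000 / 125 = 300000 / 125 ms
= 2400.0 ms


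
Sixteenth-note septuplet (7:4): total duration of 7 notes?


Solution.
Septuplet: 7 notes occupy the space of 4 sixteenth notes
Space = 4 × 1/4 = 1 beat
Each septuplet note = 1 / 7 = 1/7 beats
7 notes = 7 × 1/7 = 1
= 1 beat


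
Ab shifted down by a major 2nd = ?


major 2nd: 2 letter names, 2 semitones
Letter: A - 1 → G
Pitch: Ab - 2 semitones, spelled as a G → Gb
= Gb


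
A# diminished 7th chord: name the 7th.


Reasoning:
Diminished 7th chord = root + minor 3rd + diminished 5th + diminished 7th
Seventh chords stack in thirds, so the letter names are A-C-E-G
Root: A#
Minor 3rd above A#: C#
Diminished 5th above A#: E
Diminished 7th above A#: G
The 7th = G


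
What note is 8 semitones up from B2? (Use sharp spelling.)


Step by step:
B2: chromatic position 11 in octave 2 → absolute = 2×12 + 11 = 35
Transpose up 8: 35 + 8 = 43
43 = 3×12 + 7 → G in octave 3
Result = G3


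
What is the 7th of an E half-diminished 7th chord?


Reasoning:
Half-diminished 7th chord = root + minor 3rd + diminished 5th + minor 7th
Seventh chords stack in thirds, so the letter names are E-G-B-D
Root: E
Minor 3rd above E: G
Diminished 5th above E: Bb
Minor 7th above E: D
The 7th = D


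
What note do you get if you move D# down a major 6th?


Let's work it out.
major 6th: 6 letter names, 9 semitones
Letter: D - 5 → F
Pitch: D# - 9 semitones, spelled as an F → F#
= F#


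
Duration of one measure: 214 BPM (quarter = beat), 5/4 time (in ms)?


Reasoning:
Quarter-note beat duration = 60000 / 214 ms
Beats per measure (5/4) = 5
One measure = 5 × 60000 / 214 = 300000 / 214 ms
= 1401.9 ms


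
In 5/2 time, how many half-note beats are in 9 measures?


Time signature 5/2: the bottom number 2 means the half note gets one count
The top number 5 means 5 half-note beats per measure
Total = 5 × 9 measures
= 45 half-note beats


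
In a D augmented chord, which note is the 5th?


Solution.
Augmented triad = root + major 3rd (4 semitones) + augmented 5th (8 semitones)
A triad on D stacks thirds, so the chord tones use letter names D-F-A
Root: D
Major 3rd above D: F#
Augmented 5th above D: A#
The 5th = A#


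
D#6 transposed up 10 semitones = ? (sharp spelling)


Let's work it out.
D#6: chromatic position 3 in octave 6 → absolute = 6×12 + 3 = 75
Transpose up 10: 75 + 10 = 85
85 = 7×12 + 1 → C# in octave 7
Result = C#7


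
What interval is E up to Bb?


Let's work it out.
Letter names: E → B spans 5 letter names → a 5th
Semitones: E → Bb = 6 half-steps
A 5th of 6 semitones is a diminished 5th
= diminished 5th


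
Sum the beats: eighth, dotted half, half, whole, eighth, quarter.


Step by step:
Beat values:
  eighth = 0.5 beats
  dotted half = 3 beats
  half = 2 beats
  whole = 4 beats
  eighth = 0.5 beats
  quarter = 1 beat
Sum = 0.5 + 3 + 2 + 4 + 0.5 + 1
= 11 beats


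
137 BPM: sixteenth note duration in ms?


Step by step:
One quarter-note beat = 60000 / BPM = 60000 / 137 ms
Sixteenth note = 1/4 × quarter note
Duration = 1/4 × 60000 / 137 = 15000 / 137
= 109.5 ms


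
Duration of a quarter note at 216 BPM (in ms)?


Working:
One quarter-note beat = 60000 / BPM = 60000 / 216 ms
Duration = 60000 / 216
= 277.8 ms


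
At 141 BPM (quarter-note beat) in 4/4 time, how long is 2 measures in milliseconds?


Quarter-note beat duration = 60000 / 141 ms
Beats per measure (4/4) = 4
One measure = 4 × 60000 / 141 = 240000 / 141 ms
2 measures = 2 × 240000 / 141 = 480000 / 141
= 3404.3 ms


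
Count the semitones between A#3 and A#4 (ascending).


Absolute semitone position = octave×12 + chromatic position
A#3: 3×12 + 10 = 46
A#4: 4×12 + 10 = 58
Difference = 58 - 46 = 12
= 12 semitones


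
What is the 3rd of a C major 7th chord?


Major 7th chord = root + major 3rd + perfect 5th + major 7th
Seventh chords stack in thirds, so the letter names are C-E-G-B
Root: C
Major 3rd above C: E
Perfect 5th above C: G
Major 7th above C: B
The 3rd = E


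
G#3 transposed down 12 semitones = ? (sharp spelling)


Reasoning:
G#3: chromatic position 8 in octave 3 → absolute = 3×12 + 8 = 44
Transpose down 12: 44 - 12 = 32
32 = 2×12 + 8 → G# in octave 2
Result = G#2


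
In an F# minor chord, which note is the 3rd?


Reasoning:
Minor triad = root + minor 3rd (3 semitones) + perfect 5th (7 semitones)
A triad on F# stacks thirds, so the chord tones use letter names F-A-C
Root: F#
Minor 3rd above F#: A
Perfect 5th above F#: C#
The 3rd = A


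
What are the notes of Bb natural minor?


Natural minor scale pattern: W-H-W-W-H-W-W (2-1-2-2-1-2-2 semitones)
Starting from Bb:
  Bb + 2 semitones → C
  C + 1 semitone → Db
  Db + 2 semitones → Eb
  Eb + 2 semitones → F
  F + 1 semitone → Gb
  Gb + 2 semitones → Ab
  Ab + 2 semitones → Bb
Scale = Bb C Db Eb F Gb Ab


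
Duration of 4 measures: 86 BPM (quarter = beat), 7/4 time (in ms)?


Quarter-note beat duration = 60000 / 86 ms
Beats per measure (7/4) = 7
One measure = 7 × 60000 / 86 = 420000 / 86 ms
4 measures = 4 × 420000 / 86 = 1680000 / 86
= 19534.9 ms


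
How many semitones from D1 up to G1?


Solution.
Absolute semitone position = octave×12 + chromatic position
D1: 1×12 + 2 = 14
G1: 1×12 + 7 = 19
Difference = 19 - 14 = 5
= 5 semitones


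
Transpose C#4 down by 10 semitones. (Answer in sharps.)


C#4: chromatic position 1 in octave 4 → absolute = 4×12 + 1 = 49
Transpose down 10: 49 - 10 = 39
39 = 3×12 + 3 → D# in octave 3
Result = D#3


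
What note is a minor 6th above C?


Step by step:
A 6th spans 6 letter names, so from C we land on A
A minor 6th = 8 semitones above C
Spell A at that pitch: Ab
= Ab


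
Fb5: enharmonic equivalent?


Enharmonic notes sound the same pitch but are spelled with different letter names
Fb and E name the same pitch class
= E5


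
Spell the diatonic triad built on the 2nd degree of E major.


Working:
E major scale: E F# G# A B C# D#
Diatonic triad on degree 2 stacks scale notes 2, 4, 6: F# A C#
F#→A = 3 semitones; F#→C# = 7 semitones → minor triad
= F# A C# (minor)


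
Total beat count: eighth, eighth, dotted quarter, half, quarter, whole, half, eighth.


Beat values:
  eighth = 0.5 beats
  eighth = 0.5 beats
  dotted quarter = 1.5 beats
  half = 2 beats
  quarter = 1 beat
  whole = 4 beats
  half = 2 beats
  eighth = 0.5 beats
Sum = 0.5 + 0.5 + 1.5 + 2 + 1 + 4 + 2 + 0.5
= 12 beats


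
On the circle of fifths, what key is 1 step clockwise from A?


Let's work it out.
Each clockwise step on the circle of fifths moves up a perfect 5th
From A: A → E
= E


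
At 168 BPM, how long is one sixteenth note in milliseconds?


One quarter-note beat = 60000 / BPM = 60000 / 168 ms
Sixteenth note = 1/4 × quarter note
Duration = 1/4 × 60000 / 168 = 15000 / 168
= 89.3 ms


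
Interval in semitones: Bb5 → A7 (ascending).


Working:
Absolute semitone position = octave×12 + chromatic position
Bb5: 5×12 + 10 = 70
A7: 7×12 + 9 = 93
Difference = 93 - 70 = 23
= 23 semitones


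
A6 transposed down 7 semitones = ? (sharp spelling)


Working:
A6: chromatic position 9 in octave 6 → absolute = 6×12 + 9 = 81
Transpose down 7: 81 - 7 = 74
74 = 6×12 + 2 → D in octave 6
Result = D6


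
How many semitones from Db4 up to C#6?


Absolute semitone position = octave×12 + chromatic position
Db4: 4×12 + 1 = 49
C#6: 6×12 + 1 = 73
Difference = 73 - 49 = 24
= 24 semitones


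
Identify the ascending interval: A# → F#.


Working:
Letter names: A → F spans 6 letter names → a 6th
Semitones: A# → F# = 8 half-steps
A 6th of 8 semitones is a minor 6th
= minor 6th


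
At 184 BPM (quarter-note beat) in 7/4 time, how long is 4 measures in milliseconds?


Solution.
Quarter-note beat duration = 60000 / 184 ms
Beats per measure (7/4) = 7
One measure = 7 × 60000 / 184 = 420000 / 184 ms
4 measures = 4 × 420000 / 184 = 1680000 / 184
= 9130.4 ms


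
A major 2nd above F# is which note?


A 2nd spans 2 letter names, so from F we land on G
A major 2nd = 2 semitones above F#
Spell G at that pitch: G#
= G#


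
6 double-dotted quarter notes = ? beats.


Base quarter note = 1 beat
Dot 1 adds half the previous value: +1/2
Dot 2 adds half the previous value: +1/4
One double-dotted quarter = 1 + 1/2 + 1/4 = 7/4
6 of them = 6 × 7/4 = 21/2
= 21/2 beats


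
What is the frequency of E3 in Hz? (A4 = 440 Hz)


Solution.
f = 440 × 2^(n/12) where n = semitones from A4
E3: -17 semitones from A4
f = 440 × 2^(-17/12)
f = 164.81 Hz


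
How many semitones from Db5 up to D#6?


Reasoning:
Absolute semitone position = octave×12 + chromatic position
Db5: 5×12 + 1 = 61
D#6: 6×12 + 3 = 75
Difference = 75 - 61 = 14
= 14 semitones


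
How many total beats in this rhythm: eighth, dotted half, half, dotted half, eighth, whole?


Solution.
Beat values:
  eighth = 0.5 beats
  dotted half = 3 beats
  half = 2 beats
  dotted half = 3 beats
  eighth = 0.5 beats
  whole = 4 beats
Sum = 0.5 + 3 + 2 + 3 + 0.5 + 4
= 13 beats


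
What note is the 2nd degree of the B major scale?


Major scale pattern: W-W-H-W-W-W-H (2-2-1-2-2-2-1 semitones)
Starting from B:
  B + 2 semitones → C#
  C# + 2 semitones → D#
  D# + 1 semitone → E
  E + 2 semitones → F#
  F# + 2 semitones → G#
  G# + 2 semitones → A#
  A# + 1 semitone → B
Scale: B C# D# E F# G# A#
Degree 2 = C#


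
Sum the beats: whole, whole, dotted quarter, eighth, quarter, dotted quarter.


Working:
Beat values:
  whole = 4 beats
  whole = 4 beats
  dotted quarter = 1.5 beats
  eighth = 0.5 beats
  quarter = 1 beat
  dotted quarter = 1.5 beats
Sum = 4 + 4 + 1.5 + 0.5 + 1 + 1.5
= 12.5 beats


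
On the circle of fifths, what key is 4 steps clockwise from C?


Working:
Each clockwise step on the circle of fifths moves up a perfect 5th
From C: C → G → D → A → E
= E


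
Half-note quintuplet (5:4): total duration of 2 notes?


Solution.
Quintuplet: 5 notes occupy the space of 4 half notes
Space = 4 × 2 = 8 beats
Each quintuplet note = 8 / 5 = 8/5 beats
2 notes = 2 × 8/5 = 16/5
= 16/5 beats


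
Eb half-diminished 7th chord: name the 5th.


Reasoning:
Half-diminished 7th chord = root + minor 3rd + diminished 5th + minor 7th
Seventh chords stack in thirds, so the letter names are E-G-B-D
Root: Eb
Minor 3rd above Eb: Gb
Diminished 5th above Eb: Bbb
Minor 7th above Eb: Db
The 5th = Bbb


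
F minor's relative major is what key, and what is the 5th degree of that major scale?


Reasoning:
The relative major shares the key signature and is a minor 3rd above the minor tonic
A minor 3rd above F is Ab
→ relative major of F minor is Ab major
Ab major scale: Ab Bb C Db Eb F G
= Ab major; 5th degree = Eb


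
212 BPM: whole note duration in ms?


One quarter-note beat = 60000 / BPM = 60000 / 212 ms
Whole note = 4 × quarter note
Duration = 4 × 60000 / 212 = 240000 / 212
= 1132.1 ms


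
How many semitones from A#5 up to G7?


Absolute semitone position = octave×12 + chromatic position
A#5: 5×12 + 10 = 70
G7: 7×12 + 7 = 91
Difference = 91 - 70 = 21
= 21 semitones


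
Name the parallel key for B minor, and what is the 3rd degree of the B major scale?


Parallel keys share the same tonic but differ in mode
B minor → parallel is B major
B major scale: B C# D# E F# G# A#
= B major; 3rd degree = D#


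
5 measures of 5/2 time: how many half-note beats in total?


Time signature 5/2: the bottom number 2 means the half note gets one count
The top number 5 means 5 half-note beats per measure
Total = 5 × 5 measures
= 25 half-note beats


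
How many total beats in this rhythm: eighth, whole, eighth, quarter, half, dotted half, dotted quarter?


Beat values:
  eighth = 0.5 beats
  whole = 4 beats
  eighth = 0.5 beats
  quarter = 1 beat
  half = 2 beats
  dotted half = 3 beats
  dotted quarter = 1.5 beats
Sum = 0.5 + 4 + 0.5 + 1 + 2 + 3 + 1.5
= 12.5 beats


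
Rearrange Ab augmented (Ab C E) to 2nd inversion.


Solution.
Root position: Ab C E
2nd inversion: move root and 3rd up an octave
Bass note: E
Notes (bottom to top) = E Ab C


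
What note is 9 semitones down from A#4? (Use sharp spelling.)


A#4: chromatic position 10 in octave 4 → absolute = 4×12 + 10 = 58
Transpose down 9: 58 - 9 = 49
49 = 4×12 + 1 → C# in octave 4
Result = C#4


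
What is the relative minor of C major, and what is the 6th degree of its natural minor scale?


Let's work it out.
The relative minor shares the major's key signature and starts on its 6th degree
6th degree = a major 6th above the tonic; a major 6th above C is A
→ relative minor of C major is A minor
A natural minor scale: A B C D E F G
= A minor; 6th degree = F


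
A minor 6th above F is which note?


Solution.
A 6th spans 6 letter names, so from F we land on D
A minor 6th = 8 semitones above F
Spell D at that pitch: Db
= Db


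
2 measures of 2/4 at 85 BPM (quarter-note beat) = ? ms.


Reasoning:
Quarter-note beat duration = 60000 / 85 ms
Beats per measure (2/4) = 2
One measure = 2 × 60000 / 85 = 120000 / 85 ms
2 measures = 2 × 120000 / 85 = 240000 / 85
= 2823.5 ms


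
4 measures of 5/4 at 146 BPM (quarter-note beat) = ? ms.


Working:
Quarter-note beat duration = 60000 / 146 ms
Beats per measure (5/4) = 5
One measure = 5 × 60000 / 146 = 300000 / 146 ms
4 measures = 4 × 300000 / 146 = 1200000 / 146
= 8219.2 ms


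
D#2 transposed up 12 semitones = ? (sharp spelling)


Reasoning:
D#2: chromatic position 3 in octave 2 → absolute = 2×12 + 3 = 27
Transpose up 12: 27 + 12 = 39
39 = 3×12 + 3 → D# in octave 3
Result = D#3


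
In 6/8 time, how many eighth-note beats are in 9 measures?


Time signature 6/8: the bottom number 8 means the eighth note gets one count
The top number 6 means 6 eighth-note beats per measure
Total = 6 × 9 measures
= 54 eighth-note beats


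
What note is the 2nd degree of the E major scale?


Working:
Major scale pattern: W-W-H-W-W-W-H (2-2-1-2-2-2-1 semitones)
Starting from E:
  E + 2 semitones → F#
  F# + 2 semitones → G#
  G# + 1 semitone → A
  A + 2 semitones → B
  B + 2 semitones → C#
  C# + 2 semitones → D#
  D# + 1 semitone → E
Scale: E F# G# A B C# D#
Degree 2 = F#


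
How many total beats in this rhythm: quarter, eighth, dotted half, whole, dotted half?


Beat values:
  quarter = 1 beat
  eighth = 0.5 beats
  dotted half = 3 beats
  whole = 4 beats
  dotted half = 3 beats
Sum = 1 + 0.5 + 3 + 4 + 3
= 11.5 beats


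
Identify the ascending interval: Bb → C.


Working:
Letter names: B → C spans 2 letter names → a 2nd
Semitones: Bb → C = 2 half-steps
A 2nd of 2 semitones is a major 2nd
= major 2nd


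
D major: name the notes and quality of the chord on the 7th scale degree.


D major scale: D E F# G A B C#
Diatonic triad on degree 7 stacks scale notes 7, 2, 4: C# E G
C#→E = 3 semitones; C#→G = 6 semitones → diminished triad
= C# E G (diminished)


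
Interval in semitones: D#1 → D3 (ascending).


Absolute semitone position = octave×12 + chromatic position
D#1: 1×12 + 3 = 15
D3: 3×12 + 2 = 38
Difference = 38 - 15 = 23
= 23 semitones


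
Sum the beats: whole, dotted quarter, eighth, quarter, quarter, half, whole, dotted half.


Step by step:
Beat values:
  whole = 4 beats
  dotted quarter = 1.5 beats
  eighth = 0.5 beats
  quarter = 1 beat
  quarter = 1 beat
  half = 2 beats
  whole = 4 beats
  dotted half = 3 beats
Sum = 4 + 1.5 + 0.5 + 1 + 1 + 2 + 4 + 3
= 17 beats


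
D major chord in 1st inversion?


Root position: D F# A
1st inversion: move root up an octave
Bass note: F#
Notes (bottom to top) = F# A D


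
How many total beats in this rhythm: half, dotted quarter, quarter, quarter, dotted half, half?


Step by step:
Beat values:
  half = 2 beats
  dotted quarter = 1.5 beats
  quarter = 1 beat
  quarter = 1 beat
  dotted half = 3 beats
  half = 2 beats
Sum = 2 + 1.5 + 1 + 1 + 3 + 2
= 10.5 beats


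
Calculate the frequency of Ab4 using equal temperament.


f = 440 × 2^(n/12) where n = semitones from A4
Ab4: -1 semitones from A4
f = 440 × 2^(-1/12)
f = 415.30 Hz


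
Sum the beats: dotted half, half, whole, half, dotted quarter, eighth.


Reasoning:
Beat values:
  dotted half = 3 beats
  half = 2 beats
  whole = 4 beats
  half = 2 beats
  dotted quarter = 1.5 beats
  eighth = 0.5 beats
Sum = 3 + 2 + 4 + 2 + 1.5 + 0.5
= 13 beats


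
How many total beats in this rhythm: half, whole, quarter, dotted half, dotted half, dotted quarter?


Step by step:
Beat values:
  half = 2 beats
  whole = 4 beats
  quarter = 1 beat
  dotted half = 3 beats
  dotted half = 3 beats
  dotted quarter = 1.5 beats
Sum = 2 + 4 + 1 + 3 + 3 + 1.5
= 14.5 beats


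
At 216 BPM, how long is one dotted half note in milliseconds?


Step by step:
One quarter-note beat = 60000 / BPM = 60000 / 216 ms
Dotted half note = 3 × quarter note
Duration = 3 × 60000 / 216 = 180000 / 216
= 833.3 ms


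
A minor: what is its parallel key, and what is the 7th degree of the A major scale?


Reasoning:
Parallel keys share the same tonic but differ in mode
A minor → parallel is A major
A major scale: A B C# D E F# G#
= A major; 7th degree = G#


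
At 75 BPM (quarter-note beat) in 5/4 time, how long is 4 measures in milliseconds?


Solution.
Quarter-note beat duration = 60000 / 75 ms
Beats per measure (5/4) = 5
One measure = 5 × 60000 / 75 = 300000 / 75 ms
4 measures = 4 × 300000 / 75 = 1200000 / 75
= 16000.0 ms


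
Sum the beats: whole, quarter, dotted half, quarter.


Step by step:
Beat values:
  whole = 4 beats
  quarter = 1 beat
  dotted half = 3 beats
  quarter = 1 beat
Sum = 4 + 1 + 3 + 1
= 9 beats


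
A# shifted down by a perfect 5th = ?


Step by step:
perfect 5th: 5 letter names, 7 semitones
Letter: A - 4 → D
Pitch: A# - 7 semitones, spelled as a D → D#
= D#


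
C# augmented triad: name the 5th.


Step by step:
Augmented triad = root + major 3rd (4 semitones) + augmented 5th (8 semitones)
A triad on C# stacks thirds, so the chord tones use letter names C-E-G
Root: C#
Major 3rd above C#: E#
Augmented 5th above C#: G##
The 5th = G##


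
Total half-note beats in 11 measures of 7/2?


Time signature 7/2: the bottom number 2 means the half note gets one count
The top number 7 means 7 half-note beats per measure
Total = 7 × 11 measures
= 77 half-note beats


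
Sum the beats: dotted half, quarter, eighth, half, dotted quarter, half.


Beat values:
  dotted half = 3 beats
  quarter = 1 beat
  eighth = 0.5 beats
  half = 2 beats
  dotted quarter = 1.5 beats
  half = 2 beats
Sum = 3 + 1 + 0.5 + 2 + 1.5 + 2
= 10 beats


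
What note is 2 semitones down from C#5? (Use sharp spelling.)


Reasoning:
C#5: chromatic position 1 in octave 5 → absolute = 5×12 + 1 = 61
Transpose down 2: 61 - 2 = 59
59 = 4×12 + 11 → B in octave 4
Result = B4


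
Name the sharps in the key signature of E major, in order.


Working:
Sharp major keys follow the circle of fifths: C(0), G(1), D(2), A(3), E(4), B(5), F#(6), C#(7)
E major has 4 sharps
Order of sharps: F# C# G# D# A# E# B# → first 4: F#, C#, G#, D#
= F#, C#, G#, D#


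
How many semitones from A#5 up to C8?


Working:
Absolute semitone position = octave×12 + chromatic position
A#5: 5×12 + 10 = 70
C8: 8×12 + 0 = 96
Difference = 96 - 70 = 26
= 26 semitones


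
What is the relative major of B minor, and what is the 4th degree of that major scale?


Let's work it out.
The relative major shares the key signature and is a minor 3rd above the minor tonic
A minor 3rd above B is D
→ relative major of B minor is D major
D major scale: D E F# G A B C#
= D major; 4th degree = G


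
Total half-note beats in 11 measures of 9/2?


Step by step:
Time signature 9/2: the bottom number 2 means the half note gets one count
The top number 9 means 9 half-note beats per measure
Total = 9 × 11 measures
= 99 half-note beats


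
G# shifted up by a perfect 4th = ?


perfect 4th: 4 letter names, 5 semitones
Letter: G + 3 → C
Pitch: G# + 5 semitones, spelled as a C → C#
= C#


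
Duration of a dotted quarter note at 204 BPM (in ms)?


Let's work it out.
One quarter-note beat = 60000 / BPM = 60000 / 204 ms
Dotted quarter note = 3/2 × quarter note
Duration = 3/2 × 60000 / 204 = 90000 / 204
= 441.2 ms


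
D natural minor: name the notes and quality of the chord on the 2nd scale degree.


Reasoning:
D natural minor scale: D E F G A Bb C
Diatonic triad on degree 2 stacks scale notes 2, 4, 6: E G Bb
E→G = 3 semitones; E→Bb = 6 semitones → diminished triad
= E G Bb (diminished)


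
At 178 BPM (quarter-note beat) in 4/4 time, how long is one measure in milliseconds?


Let's work it out.
Quarter-note beat duration = 60000 / 178 ms
Beats per measure (4/4) = 4
One measure = 4 × 60000 / 178 = 240000 / 178 ms
= 1348.3 ms


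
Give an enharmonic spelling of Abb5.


Let's work it out.
Enharmonic notes sound the same pitch but are spelled with different letter names
Abb and G name the same pitch class
= G5


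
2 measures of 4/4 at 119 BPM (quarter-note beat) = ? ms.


Quarter-note beat duration = 60000 / 119 ms
Beats per measure (4/4) = 4
One measure = 4 × 60000 / 119 = 240000 / 119 ms
2 measures = 2 × 240000 / 119 = 480000 / 119
= 4033.6 ms


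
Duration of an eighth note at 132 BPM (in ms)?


Let's work it out.
One quarter-note beat = 60000 / BPM = 60000 / 132 ms
Eighth note = 1/2 × quarter note
Duration = 1/2 × 60000 / 132 = 30000 / 132
= 227.3 ms


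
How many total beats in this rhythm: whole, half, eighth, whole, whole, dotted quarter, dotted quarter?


Reasoning:
Beat values:
  whole = 4 beats
  half = 2 beats
  eighth = 0.5 beats
  whole = 4 beats
  whole = 4 beats
  dotted quarter = 1.5 beats
  dotted quarter = 1.5 beats
Sum = 4 + 2 + 0.5 + 4 + 4 + 1.5 + 1.5
= 17.5 beats


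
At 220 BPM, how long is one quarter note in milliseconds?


One quarter-note beat = 60000 / BPM = 60000 / 220 ms
Duration = 60000 / 220
= 272.7 ms


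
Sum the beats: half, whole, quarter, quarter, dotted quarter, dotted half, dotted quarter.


Let's work it out.
Beat values:
  half = 2 beats
  whole = 4 beats
  quarter = 1 beat
  quarter = 1 beat
  dotted quarter = 1.5 beats
  dotted half = 3 beats
  dotted quarter = 1.5 beats
Sum = 2 + 4 + 1 + 1 + 1.5 + 3 + 1.5
= 14 beats


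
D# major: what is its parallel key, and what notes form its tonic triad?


Let's work it out.
Parallel keys share the same tonic but differ in mode
D# major → parallel is D# minor
Tonic triad of D# minor = D# F# A#
= D# minor; triad = D# F# A#


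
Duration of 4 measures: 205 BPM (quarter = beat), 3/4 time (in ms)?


Let's work it out.
Quarter-note beat duration = 60000 / 205 ms
Beats per measure (3/4) = 3
One measure = 3 × 60000 / 205 = 180000 / 205 ms
4 measures = 4 × 180000 / 205 = 720000 / 205
= 3512.2 ms


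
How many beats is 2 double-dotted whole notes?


Base whole note = 4 beats
Dot 1 adds half the previous value: +2
Dot 2 adds half the previous value: +1
One double-dotted whole = 4 + 2 + 1 = 7
2 of them = 2 × 7 = 14
= 14 beats


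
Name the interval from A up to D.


Solution.
Letter names: A → D spans 4 letter names → a 4th
Semitones: A → D = 5 half-steps
A 4th of 5 semitones is a perfect 4th
= perfect 4th


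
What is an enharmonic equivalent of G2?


Working:
Enharmonic notes sound the same pitch but are spelled with different letter names
G and F## name the same pitch class
= F##2


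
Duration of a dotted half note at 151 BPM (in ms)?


Let's work it out.
One quarter-note beat = 60000 / BPM = 60000 / 151 ms
Dotted half note = 3 × quarter note
Duration = 3 × 60000 / 151 = 180000 / 151
= 1192.1 ms


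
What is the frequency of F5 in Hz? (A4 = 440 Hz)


f = 440 × 2^(n/12) where n = semitones from A4
F5: 8 semitones from A4
f = 440 × 2^(8/12)
f = 698.46 Hz


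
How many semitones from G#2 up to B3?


Absolute semitone position = octave×12 + chromatic position
G#2: 2×12 + 8 = 32
B3: 3×12 + 11 = 47
Difference = 47 - 32 = 15
= 15 semitones


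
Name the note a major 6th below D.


Reasoning:
A 6th spans 6 letter names, so from D we land on F
A major 6th = 9 semitones below D
Spell F at that pitch: F
= F


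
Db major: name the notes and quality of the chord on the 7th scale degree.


Let's work it out.
Db major scale: Db Eb F Gb Ab Bb C
Diatonic triad on degree 7 stacks scale notes 7, 2, 4: C Eb Gb
C→Eb = 3 semitones; C→Gb = 6 semitones → diminished triad
= C Eb Gb (diminished)


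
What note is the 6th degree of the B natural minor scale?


Step by step:
Natural minor scale pattern: W-H-W-W-H-W-W (2-1-2-2-1-2-2 semitones)
Starting from B:
  B + 2 semitones → C#
  C# + 1 semitone → D
  D + 2 semitones → E
  E + 2 semitones → F#
  F# + 1 semitone → G
  G + 2 semitones → A
  A + 2 semitones → B
Scale: B C# D E F# G A
Degree 6 = G


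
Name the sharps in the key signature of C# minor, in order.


Let's work it out.
Sharp minor keys follow the circle of fifths: A(0), E(1), B(2), F#(3), C#(4), G#(5), D#(6), A#(7)
C# minor has 4 sharps
Order of sharps: F# C# G# D# A# E# B# → first 4: F#, C#, G#, D#
= F#, C#, G#, D#


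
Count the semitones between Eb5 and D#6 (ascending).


Absolute semitone position = octave×12 + chromatic position
Eb5: 5×12 + 3 = 63
D#6: 6×12 + 3 = 75
Difference = 75 - 63 = 12
= 12 semitones


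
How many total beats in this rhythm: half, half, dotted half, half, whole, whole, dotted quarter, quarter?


Step by step:
Beat values:
  half = 2 beats
  half = 2 beats
  dotted half = 3 beats
  half = 2 beats
  whole = 4 beats
  whole = 4 beats
  dotted quarter = 1.5 beats
  quarter = 1 beat
Sum = 2 + 2 + 3 + 2 + 4 + 4 + 1.5 + 1
= 19.5 beats


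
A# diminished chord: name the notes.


Diminished triad = root + minor 3rd (3 semitones) + diminished 5th (6 semitones)
A triad on A# stacks thirds, so the chord tones use letter names A-C-E
Root: A#
Minor 3rd above A#: C#
Diminished 5th above A#: E
Chord = A# C# E


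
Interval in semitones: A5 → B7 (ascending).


Absolute semitone position = octave×12 + chromatic position
A5: 5×12 + 9 = 69
B7: 7×12 + 11 = 95
Difference = 95 - 69 = 26
= 26 semitones


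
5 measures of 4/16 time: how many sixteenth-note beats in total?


Working:
Time signature 4/16: the bottom number 16 means the sixteenth note gets one count
The top number 4 means 4 sixteenth-note beats per measure
Total = 4 × 5 measures
= 20 sixteenth-note beats
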